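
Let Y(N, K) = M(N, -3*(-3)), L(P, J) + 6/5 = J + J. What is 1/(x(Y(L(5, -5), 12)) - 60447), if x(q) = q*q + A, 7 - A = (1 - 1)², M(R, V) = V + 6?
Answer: -1/60215 ≈ -1.6607e-5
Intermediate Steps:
L(P, J) = -6/5 + 2*J (L(P, J) = -6/5 + (J + J) = -6/5 + 2*J)
M(R, V) = 6 + V
A = 7 (A = 7 - (1 - 1)² = 7 - 1*0² = 7 - 1*0 = 7 + 0 = 7)
Y(N, K) = 15 (Y(N, K) = 6 - 3*(-3) = 6 + 9 = 15)
x(q) = 7 + q² (x(q) = q*q + 7 = q² + 7 = 7 + q²)
1/(x(Y(L(5, -5), 12)) - 60447) = 1/((7 + 15²) - 60447) = 1/((7 + 225) - 60447) = 1/(232 - 60447) = 1/(-60215) = -1/60215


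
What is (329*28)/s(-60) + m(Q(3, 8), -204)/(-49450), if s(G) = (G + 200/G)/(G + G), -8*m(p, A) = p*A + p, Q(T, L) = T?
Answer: 131193607629/7516400 ≈ 17454.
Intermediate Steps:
m(p, A) = -p/8 - A*p/8 (m(p, A) = -(p*A + p)/8 = -(A*p + p)/8 = -(p + A*p)/8 = -p/8 - A*p/8)
s(G) = (G + 200/G)/(2*G) (s(G) = (G + 200/G)/((2*G)) = (G + 200/G)*(1/(2*G)) = (G + 200/G)/(2*G))
(329*28)/s(-60) + m(Q(3, 8), -204)/(-49450) = (329*28)/(1/2 + 100/(-60)**2) - 1/8*3*(1 - 204)/(-49450) = 9212/(1/2 + 100*(1/3600)) - 1/8*3*(-203)*(-1/49450) = 9212/(1/2 + 1/36) + (609/8)*(-1/49450) = 9212/(19/36) - 609/395600 = 9212*(36/19) - 609/395600 = 331632/19 - 609/395600 = 131193607629/7516400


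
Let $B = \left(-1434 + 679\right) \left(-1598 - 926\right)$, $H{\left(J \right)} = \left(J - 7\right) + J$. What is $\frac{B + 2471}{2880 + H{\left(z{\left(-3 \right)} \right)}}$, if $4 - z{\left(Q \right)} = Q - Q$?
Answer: $\frac{1908091}{2881} \approx 662.3$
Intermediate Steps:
$z{\left(Q \right)} = 4$ ($z{\left(Q \right)} = 4 - \left(Q - Q\right) = 4 - 0 = 4 + 0 = 4$)
$H{\left(J \right)} = -7 + 2 J$ ($H{\left(J \right)} = \left(-7 + J\right) + J = -7 + 2 J$)
$B = 1905620$ ($B = \left(-755\right) \left(-2524\right) = 1905620$)
$\frac{B + 2471}{2880 + H{\left(z{\left(-3 \right)} \right)}} = \frac{1905620 + 2471}{2880 + \left(-7 + 2 \cdot 4\right)} = \frac{1908091}{2880 + \left(-7 + 8\right)} = \frac{1908091}{2880 + 1} = \frac{1908091}{2881}$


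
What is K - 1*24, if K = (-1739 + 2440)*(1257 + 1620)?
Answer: 2016753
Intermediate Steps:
K = 2016777 (K = 701*2877 = 2016777)
K - 1*24 = 2016777 - 1*24 = 2016777 - 24 = 2016753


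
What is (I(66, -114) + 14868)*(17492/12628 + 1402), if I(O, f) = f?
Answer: 65367405198/3157 ≈ 2.0706e+7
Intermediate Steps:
(I(66, -114) + 14868)*(17492/12628 + 1402) = (-114 + 14868)*(17492/12628 + 1402) = 14754*(17492*(1/12628) + 1402) = 14754*(4373/3157 + 1402) = 14754*(4430487/3157) = 65367405198/3157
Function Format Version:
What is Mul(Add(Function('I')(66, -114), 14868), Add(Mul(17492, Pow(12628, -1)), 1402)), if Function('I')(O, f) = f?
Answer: Rational(65367405198, 3157) ≈ 2.0706e+7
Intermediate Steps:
Mul(Add(Function('I')(66, -114), 14868), Add(Mul(17492, Pow(12628, -1)), 1402)) = Mul(Add(-114, 14868), Add(Mul(17492, Pow(12628, -1)), 1402)) = Mul(14754, Add(Mul(17492, Rational(1, 12628)), 1402)) = Mul(14754, Add(Rational(4373, 3157), 1402)) = Mul(14754, Rational(4430487, 3157)) = Rational(65367405198, 3157)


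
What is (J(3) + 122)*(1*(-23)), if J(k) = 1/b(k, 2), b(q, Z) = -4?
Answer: -11201/4 ≈ -2800.3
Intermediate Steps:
J(k) = -1/4 (J(k) = 1/(-4) = -1/4)
(J(3) + 122)*(1*(-23)) = (-1/4 + 122)*(1*(-23)) = (487/4)*(-23) = -11201/4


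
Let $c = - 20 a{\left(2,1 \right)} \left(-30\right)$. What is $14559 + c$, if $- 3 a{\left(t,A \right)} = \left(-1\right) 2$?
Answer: $14959$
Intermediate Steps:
$a{\left(t,A \right)} = \frac{2}{3}$ ($a{\left(t,A \right)} = - \frac{\left(-1\right) 2}{3} = \left(- \frac{1}{3}\right) \left(-2\right) = \frac{2}{3}$)
$c = 400$ ($c = \left(-20\right) \frac{2}{3} \left(-30\right) = \left(- \frac{40}{3}\right) \left(-30\right) = 400$)
$14559 + c = 14559 + 400 = 14959$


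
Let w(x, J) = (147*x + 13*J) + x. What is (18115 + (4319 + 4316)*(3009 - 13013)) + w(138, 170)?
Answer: -86343791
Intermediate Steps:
w(x, J) = 13*J + 148*x (w(x, J) = (13*J + 147*x) + x = 13*J + 148*x)
(18115 + (4319 + 4316)*(3009 - 13013)) + w(138, 170) = (18115 + (4319 + 4316)*(3009 - 13013)) + (13*170 + 148*138) = (18115 + 8635*(-10004)) + (2210 + 20424) = (18115 - 86384540) + 22634 = -86366425 + 22634 = -86343791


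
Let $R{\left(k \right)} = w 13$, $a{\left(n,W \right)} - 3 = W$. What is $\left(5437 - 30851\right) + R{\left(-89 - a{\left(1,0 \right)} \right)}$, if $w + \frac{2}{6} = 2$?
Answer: $- \frac{76177}{3} \approx -25392.0$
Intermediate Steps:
$w = \frac{5}{3}$ ($w = - \frac{1}{3} + 2 = \frac{5}{3} \approx 1.6667$)
$a{\left(n,W \right)} = 3 + W$
$R{\left(k \right)} = \frac{65}{3}$ ($R{\left(k \right)} = \frac{5}{3} \cdot 13 = \frac{65}{3}$)
$\left(5437 - 30851\right) + R{\left(-89 - a{\left(1,0 \right)} \right)} = \left(5437 - 30851\right) + \frac{65}{3} = -25414 + \frac{65}{3} = - \frac{76177}{3}$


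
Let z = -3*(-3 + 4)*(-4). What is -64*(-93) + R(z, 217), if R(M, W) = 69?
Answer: 6021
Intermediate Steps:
z = 12 (z = -3*1*(-4) = -3*(-4) = 12)
-64*(-93) + R(z, 217) = -64*(-93) + 69 = 5952 + 69 = 6021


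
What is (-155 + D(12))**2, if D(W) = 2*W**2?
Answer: 17689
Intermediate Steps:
(-155 + D(12))**2 = (-155 + 2*12**2)**2 = (-155 + 2*144)**2 = (-155 + 288)**2 = 133**2 = 17689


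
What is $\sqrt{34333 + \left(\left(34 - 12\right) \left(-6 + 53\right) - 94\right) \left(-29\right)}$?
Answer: $\sqrt{7073} \approx 84.101$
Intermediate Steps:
$\sqrt{34333 + \left(\left(34 - 12\right) \left(-6 + 53\right) - 94\right) \left(-29\right)} = \sqrt{34333 + \left(22 \cdot 47 - 94\right) \left(-29\right)} = \sqrt{34333 + \left(1034 - 94\right) \left(-29\right)} = \sqrt{34333 + 940 \left(-29\right)} = \sqrt{34333 - 27260} = \sqrt{7073}$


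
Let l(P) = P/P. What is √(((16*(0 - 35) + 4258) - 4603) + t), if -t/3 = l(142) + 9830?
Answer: I*√30398 ≈ 174.35*I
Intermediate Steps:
l(P) = 1
t = -29493 (t = -3*(1 + 9830) = -3*9831 = -29493)
√(((16*(0 - 35) + 4258) - 4603) + t) = √(((16*(0 - 35) + 4258) - 4603) - 29493) = √(((16*(-35) + 4258) - 4603) - 29493) = √(((-560 + 4258) - 4603) - 29493) = √((3698 - 4603) - 29493) = √(-905 - 29493) = √(-30398) = I*√30398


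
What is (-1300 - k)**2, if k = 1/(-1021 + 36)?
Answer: 1639677689001/970225 ≈ 1.6900e+6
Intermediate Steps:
k = -1/985 (k = 1/(-985) = -1/985 ≈ -0.0010152)
(-1300 - k)**2 = (-1300 - 1*(-1/985))**2 = (-1300 + 1/985)**2 = (-1280499/985)**2 = 1639677689001/970225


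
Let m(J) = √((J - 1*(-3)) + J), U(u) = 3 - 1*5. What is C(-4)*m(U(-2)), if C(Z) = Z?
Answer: -4*I ≈ -4.0*I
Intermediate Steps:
U(u) = -2 (U(u) = 3 - 5 = -2)
m(J) = √(3 + 2*J) (m(J) = √((J + 3) + J) = √((3 + J) + J) = √(3 + 2*J))
C(-4)*m(U(-2)) = -4*√(3 + 2*(-2)) = -4*√(3 - 4) = -4*I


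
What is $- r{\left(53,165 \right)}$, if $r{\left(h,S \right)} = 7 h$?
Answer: $-371$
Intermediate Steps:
$- r{\left(53,165 \right)} = - 7 \cdot 53 = \left(-1\right) 371 = -371$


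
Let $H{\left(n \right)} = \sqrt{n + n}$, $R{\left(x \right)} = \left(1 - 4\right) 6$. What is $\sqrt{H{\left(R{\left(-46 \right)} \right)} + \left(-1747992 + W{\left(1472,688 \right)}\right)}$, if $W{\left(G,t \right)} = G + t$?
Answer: $\sqrt{-1745832 + 6 i} \approx 0.002 + 1321.3 i$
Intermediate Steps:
$R{\left(x \right)} = -18$ ($R{\left(x \right)} = \left(-3\right) 6 = -18$)
$H{\left(n \right)} = \sqrt{2} \sqrt{n}$ ($H{\left(n \right)} = \sqrt{2 n} = \sqrt{2} \sqrt{n}$)
$\sqrt{H{\left(R{\left(-46 \right)} \right)} + \left(-1747992 + W{\left(1472,688 \right)}\right)} = \sqrt{\sqrt{2} \sqrt{-18} + \left(-1747992 + \left(1472 + 688\right)\right)} = \sqrt{\sqrt{2} \cdot 3 i \sqrt{2} + \left(-1747992 + 2160\right)} = \sqrt{6 i - 1745832} = \sqrt{-1745832 + 6 i}$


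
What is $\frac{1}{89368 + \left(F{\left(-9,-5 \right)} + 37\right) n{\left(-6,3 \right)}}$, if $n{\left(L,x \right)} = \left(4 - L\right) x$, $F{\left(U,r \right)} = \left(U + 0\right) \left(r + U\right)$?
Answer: $\frac{1}{94258} \approx 1.0609 \cdot 10^{-5}$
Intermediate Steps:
$F{\left(U,r \right)} = U \left(U + r\right)$
$n{\left(L,x \right)} = x \left(4 - L\right)$
$\frac{1}{89368 + \left(F{\left(-9,-5 \right)} + 37\right) n{\left(-6,3 \right)}} = \frac{1}{89368 + \left(- 9 \left(-9 - 5\right) + 37\right) 3 \left(4 - -6\right)} = \frac{1}{89368 + \left(\left(-9\right) \left(-14\right) + 37\right) 3 \left(4 + 6\right)} = \frac{1}{89368 + \left(126 + 37\right) 3 \cdot 10} = \frac{1}{89368 + 163 \cdot 30} = \frac{1}{89368 + 4890} = \frac{1}{94258}$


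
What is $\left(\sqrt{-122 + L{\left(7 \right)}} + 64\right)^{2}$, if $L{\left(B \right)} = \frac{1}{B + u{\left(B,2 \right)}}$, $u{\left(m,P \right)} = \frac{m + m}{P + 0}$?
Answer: $\frac{\left(896 + i \sqrt{23898}\right)^{2}}{196} \approx 3974.1 + 1413.4 i$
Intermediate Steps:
$u{\left(m,P \right)} = \frac{2 m}{P}$
$L{\left(B \right)} = \frac{1}{2 B}$ ($L{\left(B \right)} = \frac{1}{B + \frac{2 B}{2}} = \frac{1}{B + 2 B \frac{1}{2}} = \frac{1}{B + B} = \frac{1}{2 B}$)
$\left(\sqrt{-122 + L{\left(7 \right)}} + 64\right)^{2} = \left(\sqrt{-122 + \frac{1}{2 \cdot 7}} + 64\right)^{2} = \left(\sqrt{-122 + \frac{1}{2} \cdot \frac{1}{7}} + 64\right)^{2} = \left(\sqrt{-122 + \frac{1}{14}} + 64\right)^{2} = \left(\sqrt{- \frac{1707}{14}} + 64\right)^{2} = \left(\frac{i \sqrt{23898}}{14} + 64\right)^{2} = \left(64 + \frac{i \sqrt{23898}}{14}\right)^{2}$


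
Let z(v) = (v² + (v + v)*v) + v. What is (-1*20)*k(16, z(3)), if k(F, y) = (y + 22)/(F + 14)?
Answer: -104/3 ≈ -34.667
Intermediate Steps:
z(v) = v + 3*v² (z(v) = (v² + (2*v)*v) + v = (v² + 2*v²) + v = 3*v² + v = v + 3*v²)
k(F, y) = (22 + y)/(14 + F)
(-1*20)*k(16, z(3)) = (-1*20)*((22 + 3*(1 + 3*3))/(14 + 16)) = -20*(22 + 3*(1 + 9))/30 = -2*(22 + 3*10)/3 = -2*(22 + 30)/3 = -2*52/3 = -20*26/15 = -104/3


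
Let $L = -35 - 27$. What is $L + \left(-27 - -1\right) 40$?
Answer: $-1102$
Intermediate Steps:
$L = -62$
$L + \left(-27 - -1\right) 40 = -62 + \left(-27 - -1\right) 40 = -62 + \left(-27 + 1\right) 40 = -62 - 1040 = -1102$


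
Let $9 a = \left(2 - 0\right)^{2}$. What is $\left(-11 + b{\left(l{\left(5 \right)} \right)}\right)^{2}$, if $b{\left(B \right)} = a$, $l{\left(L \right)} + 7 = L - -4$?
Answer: $\frac{9025}{81} \approx 111.42$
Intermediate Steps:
$l{\left(L \right)} = -3 + L$ ($l{\left(L \right)} = -7 + \left(L - -4\right) = -7 + \left(L + 4\right) = -7 + \left(4 + L\right) = -3 + L$)
$a = \frac{4}{9}$ ($a = \frac{\left(2 - 0\right)^{2}}{9} = \frac{\left(2 + 0\right)^{2}}{9} = \frac{2^{2}}{9} = \frac{1}{9} \cdot 4 = \frac{4}{9} \approx 0.44444$)
$b{\left(B \right)} = \frac{4}{9}$
$\left(-11 + b{\left(l{\left(5 \right)} \right)}\right)^{2} = \left(-11 + \frac{4}{9}\right)^{2} = \left(- \frac{95}{9}\right)^{2} = \frac{9025}{81}$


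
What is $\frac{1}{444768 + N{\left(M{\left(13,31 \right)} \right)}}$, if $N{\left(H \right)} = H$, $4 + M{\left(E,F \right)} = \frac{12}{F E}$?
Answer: $\frac{403}{179239904} \approx 2.2484 \cdot 10^{-6}$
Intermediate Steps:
$M{\left(E,F \right)} = -4 + \frac{12}{E F}$ ($M{\left(E,F \right)} = -4 + \frac{12}{F E} = -4 + \frac{12}{E F}$)
$\frac{1}{444768 + N{\left(M{\left(13,31 \right)} \right)}} = \frac{1}{444768 - \left(4 - \frac{12}{13 \cdot 31}\right)} = \frac{1}{444768 - \left(4 - \frac{12}{403}\right)} = \frac{1}{444768 + \left(-4 + \frac{12}{403}\right)} = \frac{1}{444768 - \frac{1600}{403}} = \frac{1}{\frac{179239904}{403}} = \frac{403}{179239904}$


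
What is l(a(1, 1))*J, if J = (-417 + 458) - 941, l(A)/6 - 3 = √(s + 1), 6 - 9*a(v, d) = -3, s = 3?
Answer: -27000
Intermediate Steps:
a(v, d) = 1 (a(v, d) = ⅔ - ⅑*(-3) = ⅔ + ⅓ = 1)
l(A) = 30 (l(A) = 18 + 6*√(3 + 1) = 18 + 6*√4 = 18 + 6*2 = 18 + 12 = 30)
J = -900 (J = 41 - 941 = -900)
l(a(1, 1))*J = 30*(-900) = -27000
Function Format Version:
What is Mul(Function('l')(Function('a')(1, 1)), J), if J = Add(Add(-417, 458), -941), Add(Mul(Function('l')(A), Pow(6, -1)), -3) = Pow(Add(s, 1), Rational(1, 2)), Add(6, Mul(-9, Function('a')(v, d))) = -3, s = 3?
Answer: -27000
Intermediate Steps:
Function('a')(v, d) = 1 (Function('a')(v, d) = Add(Rational(2, 3), Mul(Rational(-1, 9), -3)) = Add(Rational(2, 3), Rational(1, 3)) = 1)
Function('l')(A) = 30 (Function('l')(A) = Add(18, Mul(6, Pow(Add(3, 1), Rational(1, 2)))) = Add(18, Mul(6, Pow(4, Rational(1, 2)))) = Add(18, Mul(6, 2)) = Add(18, 12) = 30)
J = -900 (J = Add(41, -941) = -900)
Mul(Function('l')(Function('a')(1, 1)), J) = Mul(30, -900) = -27000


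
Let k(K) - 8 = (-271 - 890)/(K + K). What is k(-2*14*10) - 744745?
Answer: -417051559/560 ≈ -7.4474e+5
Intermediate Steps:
k(K) = 8 - 1161/(2*K) (k(K) = 8 + (-271 - 890)/(K + K) = 8 - 1161*1/(2*K) = 8 - 1161/(2*K))
k(-2*14*10) - 744745 = (8 - 1161/(2*(-2*14*10))) - 744745 = (8 - 1161/(2*((-28*10)))) - 744745 = (8 - 1161/2/(-280)) - 744745 = (8 - 1161/2*(-1/280)) - 744745 = (8 + 1161/560) - 744745 = 5641/560 - 744745 = -417051559/560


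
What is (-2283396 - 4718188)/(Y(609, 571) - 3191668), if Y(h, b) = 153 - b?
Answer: 3500792/1596043 ≈ 2.1934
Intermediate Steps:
(-2283396 - 4718188)/(Y(609, 571) - 3191668) = (-2283396 - 4718188)/((153 - 1*571) - 3191668) = -7001584/((153 - 571) - 3191668) = -7001584/(-418 - 3191668) = -7001584/(-3192086) = -7001584*(-1/3192086) = 3500792/1596043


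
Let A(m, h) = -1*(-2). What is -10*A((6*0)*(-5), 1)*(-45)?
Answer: 900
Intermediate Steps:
A(m, h) = 2
-10*A((6*0)*(-5), 1)*(-45) = -10*2*(-45) = -20*(-45) = 900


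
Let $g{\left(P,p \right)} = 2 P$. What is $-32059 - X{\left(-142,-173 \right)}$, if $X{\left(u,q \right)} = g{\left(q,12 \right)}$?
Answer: $-31713$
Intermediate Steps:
$X{\left(u,q \right)} = 2 q$
$-32059 - X{\left(-142,-173 \right)} = -32059 - 2 \left(-173\right) = -32059 - -346 = -32059 + 346 = -31713$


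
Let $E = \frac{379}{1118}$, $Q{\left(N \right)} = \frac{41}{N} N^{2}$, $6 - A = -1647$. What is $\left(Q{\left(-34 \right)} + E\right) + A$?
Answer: $\frac{289941}{1118} \approx 259.34$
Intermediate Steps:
$A = 1653$ ($A = 6 - -1647 = 6 + 1647 = 1653$)
$Q{\left(N \right)} = 41 N$
$E = \frac{379}{1118}$ ($E = 379 \cdot \frac{1}{1118} = \frac{379}{1118} \approx 0.339$)
$\left(Q{\left(-34 \right)} + E\right) + A = \left(41 \left(-34\right) + \frac{379}{1118}\right) + 1653 = \left(-1394 + \frac{379}{1118}\right) + 1653 = - \frac{1558113}{1118} + 1653 = \frac{289941}{1118}$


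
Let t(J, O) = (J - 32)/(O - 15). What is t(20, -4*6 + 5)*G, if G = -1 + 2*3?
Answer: 30/17 ≈ 1.7647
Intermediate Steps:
t(J, O) = (-32 + J)/(-15 + O)
G = 5 (G = -1 + 6 = 5)
t(20, -4*6 + 5)*G = ((-32 + 20)/(-15 + (-4*6 + 5)))*5 = (-12/(-15 + (-24 + 5)))*5 = (-12/(-15 - 19))*5 = (-12/(-34))*5 = -1/34*(-12)*5 = (6/17)*5 = 30/17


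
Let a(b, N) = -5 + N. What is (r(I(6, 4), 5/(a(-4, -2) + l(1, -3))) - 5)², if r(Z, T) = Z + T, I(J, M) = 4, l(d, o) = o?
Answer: 9/4 ≈ 2.2500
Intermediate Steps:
r(Z, T) = T + Z
(r(I(6, 4), 5/(a(-4, -2) + l(1, -3))) - 5)² = ((5/((-5 - 2) - 3) + 4) - 5)² = ((5/(-7 - 3) + 4) - 5)² = ((5/(-10) + 4) - 5)² = ((5*(-⅒) + 4) - 5)² = ((-½ + 4) - 5)² = (7/2 - 5)² = (-3/2)² = 9/4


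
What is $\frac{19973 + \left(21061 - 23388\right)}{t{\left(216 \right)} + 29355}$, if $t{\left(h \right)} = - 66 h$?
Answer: $\frac{5882}{5033} \approx 1.1687$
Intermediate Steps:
$\frac{19973 + \left(21061 - 23388\right)}{t{\left(216 \right)} + 29355} = \frac{19973 + \left(21061 - 23388\right)}{\left(-66\right) 216 + 29355} = \frac{19973 - 2327}{-14256 + 29355} = \frac{17646}{15099} = 17646 \cdot \frac{1}{15099} = \frac{5882}{5033}$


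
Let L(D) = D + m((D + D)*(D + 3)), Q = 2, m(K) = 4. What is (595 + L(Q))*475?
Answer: 285475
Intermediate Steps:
L(D) = 4 + D (L(D) = D + 4 = 4 + D)
(595 + L(Q))*475 = (595 + (4 + 2))*475 = (595 + 6)*475 = 601*475 = 285475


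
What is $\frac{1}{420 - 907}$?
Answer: $- \frac{1}{487} \approx -0.0020534$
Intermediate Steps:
$\frac{1}{420 - 907} = \frac{1}{-487} = - \frac{1}{487}$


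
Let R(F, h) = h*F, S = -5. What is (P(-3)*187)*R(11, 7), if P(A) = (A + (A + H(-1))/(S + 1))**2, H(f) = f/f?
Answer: 359975/4 ≈ 89994.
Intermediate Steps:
R(F, h) = F*h
H(f) = 1
P(A) = (-1/4 + 3*A/4)**2 (P(A) = (A + (A + 1)/(-5 + 1))**2 = (A + (1 + A)/(-4))**2 = (A + (1 + A)*(-1/4))**2 = (A + (-1/4 - A/4))**2 = (-1/4 + 3*A/4)**2)
(P(-3)*187)*R(11, 7) = (((1 - 3*(-3))**2/16)*187)*(11*7) = (((1 + 9)**2/16)*187)*77 = (((1/16)*10**2)*187)*77 = (((1/16)*100)*187)*77 = ((25/4)*187)*77 = (4675/4)*77 = 359975/4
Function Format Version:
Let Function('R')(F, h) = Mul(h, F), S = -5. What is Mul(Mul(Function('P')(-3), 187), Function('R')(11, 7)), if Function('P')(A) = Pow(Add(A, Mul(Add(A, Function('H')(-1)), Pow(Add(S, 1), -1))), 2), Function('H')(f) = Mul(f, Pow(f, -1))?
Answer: Rational(359975, 4) ≈ 89994.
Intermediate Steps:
Function('R')(F, h) = Mul(F, h)
Function('H')(f) = 1
Function('P')(A) = Pow(Add(Rational(-1, 4), Mul(Rational(3, 4), A)), 2) (Function('P')(A) = Pow(Add(A, Mul(Add(A, 1), Pow(Add(-5, 1), -1))), 2) = Pow(Add(A, Mul(Add(1, A), Pow(-4, -1))), 2) = Pow(Add(A, Mul(Add(1, A), Rational(-1, 4))), 2) = Pow(Add(A, Add(Rational(-1, 4), Mul(Rational(-1, 4), A))), 2) = Pow(Add(Rational(-1, 4), Mul(Rational(3, 4), A)), 2))
Mul(Mul(Function('P')(-3), 187), Function('R')(11, 7)) = Mul(Mul(Mul(Rational(1, 16), Pow(Add(1, Mul(-3, -3)), 2)), 187), Mul(11, 7)) = Mul(Mul(Mul(Rational(1, 16), Pow(Add(1, 9), 2)), 187), 77) = Mul(Mul(Mul(Rational(1, 16), Pow(10, 2)), 187), 77) = Mul(Mul(Mul(Rational(1, 16), 100), 187), 77) = Mul(Mul(Rational(25, 4), 187), 77) = Mul(Rational(4675, 4), 77) = Rational(359975, 4)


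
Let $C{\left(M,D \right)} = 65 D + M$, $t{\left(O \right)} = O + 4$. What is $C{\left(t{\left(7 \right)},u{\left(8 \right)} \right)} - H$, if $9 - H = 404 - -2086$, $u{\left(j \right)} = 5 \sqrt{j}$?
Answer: $2492 + 650 \sqrt{2} \approx 3411.2$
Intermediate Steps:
$t{\left(O \right)} = 4 + O$
$C{\left(M,D \right)} = M + 65 D$
$H = -2481$ ($H = 9 - \left(404 - -2086\right) = 9 - \left(404 + 2086\right) = 9 - 2490 = -2481$)
$C{\left(t{\left(7 \right)},u{\left(8 \right)} \right)} - H = \left(\left(4 + 7\right) + 65 \cdot 5 \sqrt{8}\right) - -2481 = \left(11 + 65 \cdot 5 \cdot 2 \sqrt{2}\right) + 2481 = \left(11 + 65 \cdot 10 \sqrt{2}\right) + 2481 = \left(11 + 650 \sqrt{2}\right) + 2481 = 2492 + 650 \sqrt{2}$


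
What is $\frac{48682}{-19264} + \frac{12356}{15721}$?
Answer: $- \frac{263651869}{151424672} \approx -1.7411$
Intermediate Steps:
$\frac{48682}{-19264} + \frac{12356}{15721} = 48682 \left(- \frac{1}{19264}\right) + 12356 \cdot \frac{1}{15721} = - \frac{24341}{9632} + \frac{12356}{15721} = - \frac{263651869}{151424672}$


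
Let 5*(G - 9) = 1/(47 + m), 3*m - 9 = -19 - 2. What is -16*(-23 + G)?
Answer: 48144/215 ≈ 223.93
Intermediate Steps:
m = -4 (m = 3 + (-19 - 2)/3 = 3 + (1/3)*(-21) = 3 - 7 = -4)
G = 1936/215 (G = 9 + 1/(5*(47 - 4)) = 9 + (1/5)/43 = 9 + (1/5)*(1/43) = 9 + 1/215 = 1936/215 ≈ 9.0047)
-16*(-23 + G) = -16*(-23 + 1936/215) = -16*(-3009/215) = 48144/215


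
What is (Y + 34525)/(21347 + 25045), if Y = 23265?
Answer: 28895/23196 ≈ 1.2457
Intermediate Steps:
(Y + 34525)/(21347 + 25045) = (23265 + 34525)/(21347 + 25045) = 57790/46392 = 57790*(1/46392) = 28895/23196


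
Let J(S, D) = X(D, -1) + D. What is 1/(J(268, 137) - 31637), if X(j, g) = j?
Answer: -1/31363 ≈ -3.1885e-5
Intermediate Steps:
J(S, D) = 2*D (J(S, D) = D + D = 2*D)
1/(J(268, 137) - 31637) = 1/(2*137 - 31637) = 1/(274 - 31637) = 1/(-31363) = -1/31363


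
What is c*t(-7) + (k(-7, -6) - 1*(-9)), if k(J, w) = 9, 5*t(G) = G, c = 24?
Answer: -78/5 ≈ -15.600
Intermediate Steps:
t(G) = G/5
c*t(-7) + (k(-7, -6) - 1*(-9)) = 24*((⅕)*(-7)) + (9 - 1*(-9)) = 24*(-7/5) + (9 + 9) = -168/5 + 18 = -78/5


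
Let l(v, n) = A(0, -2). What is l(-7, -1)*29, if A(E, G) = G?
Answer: -58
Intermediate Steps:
l(v, n) = -2
l(-7, -1)*29 = -2*29 = -58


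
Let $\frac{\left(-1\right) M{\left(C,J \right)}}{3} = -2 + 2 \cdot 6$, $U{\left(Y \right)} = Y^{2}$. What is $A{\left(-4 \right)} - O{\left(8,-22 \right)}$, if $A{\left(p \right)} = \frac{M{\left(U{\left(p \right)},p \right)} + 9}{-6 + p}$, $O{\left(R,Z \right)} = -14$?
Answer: $\frac{161}{10} \approx 16.1$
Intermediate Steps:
$M{\left(C,J \right)} = -30$ ($M{\left(C,J \right)} = - 3 \left(-2 + 2 \cdot 6\right) = - 3 \left(-2 + 12\right) = \left(-3\right) 10 = -30$)
$A{\left(p \right)} = - \frac{21}{-6 + p}$ ($A{\left(p \right)} = \frac{-30 + 9}{-6 + p} = - \frac{21}{-6 + p}$)
$A{\left(-4 \right)} - O{\left(8,-22 \right)} = - \frac{21}{-6 - 4} - -14 = - \frac{21}{-10} + 14 = \left(-21\right) \left(- \frac{1}{10}\right) + 14 = \frac{21}{10} + 14 = \frac{161}{10}$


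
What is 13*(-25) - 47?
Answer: -372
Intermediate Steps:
13*(-25) - 47 = -325 - 47 = -372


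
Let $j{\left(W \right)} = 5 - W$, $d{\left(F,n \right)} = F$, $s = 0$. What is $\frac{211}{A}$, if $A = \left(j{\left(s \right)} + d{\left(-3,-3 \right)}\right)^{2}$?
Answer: $\frac{211}{4} \approx 52.75$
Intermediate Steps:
$A = 4$ ($A = \left(\left(5 - 0\right) - 3\right)^{2} = \left(\left(5 + 0\right) - 3\right)^{2} = \left(5 - 3\right)^{2} = 2^{2} = 4$)
$\frac{211}{A} = \frac{211}{4}$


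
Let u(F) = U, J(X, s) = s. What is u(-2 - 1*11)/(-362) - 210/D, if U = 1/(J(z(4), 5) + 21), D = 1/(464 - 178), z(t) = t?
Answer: -565284721/9412 ≈ -60060.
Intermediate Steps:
D = 1/286 ≈ 0.0034965
U = 1/26 (U = 1/(5 + 21) = 1/26 ≈ 0.038462)
u(F) = 1/26
u(-2 - 1*11)/(-362) - 210/D = (1/26)/(-362) - 210/1/286 = (1/26)*(-1/362) - 210*286 = -1/9412 - 60060 = -565284721/9412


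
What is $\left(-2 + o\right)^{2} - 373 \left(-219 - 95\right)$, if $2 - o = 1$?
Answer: $117123$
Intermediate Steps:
$o = 1$ ($o = 2 - 1 = 1$)
$\left(-2 + o\right)^{2} - 373 \left(-219 - 95\right) = \left(-2 + 1\right)^{2} - 373 \left(-219 - 95\right) = \left(-1\right)^{2} - 373 \left(-219 - 95\right) = 1 - -117122 = 1 + 117122 = 117123$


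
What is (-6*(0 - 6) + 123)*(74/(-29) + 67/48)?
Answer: -85277/464 ≈ -183.79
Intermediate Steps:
(-6*(0 - 6) + 123)*(74/(-29) + 67/48) = (-6*(-6) + 123)*(74*(-1/29) + 67*(1/48)) = (36 + 123)*(-74/29 + 67/48) = 159*(-1609/1392) = -85277/464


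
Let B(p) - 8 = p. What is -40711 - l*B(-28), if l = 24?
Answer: -40231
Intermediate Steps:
B(p) = 8 + p
-40711 - l*B(-28) = -40711 - 24*(8 - 28) = -40711 - 24*(-20) = -40711 - 1*(-480) = -40711 + 480 = -40231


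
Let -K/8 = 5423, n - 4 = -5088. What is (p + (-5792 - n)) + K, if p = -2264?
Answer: -46356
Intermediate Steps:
n = -5084 (n = 4 - 5088 = -5084)
K = -43384 (K = -8*5423 = -43384)
(p + (-5792 - n)) + K = (-2264 + (-5792 - 1*(-5084))) - 43384 = (-2264 + (-5792 + 5084)) - 43384 = (-2264 - 708) - 43384 = -2972 - 43384 = -46356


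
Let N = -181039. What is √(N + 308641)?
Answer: 3*√14178 ≈ 357.21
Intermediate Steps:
√(N + 308641) = √(-181039 + 308641) = √127602 = 3*√14178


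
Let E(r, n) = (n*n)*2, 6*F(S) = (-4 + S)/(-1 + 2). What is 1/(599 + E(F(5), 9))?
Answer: 1/761 ≈ 0.0013141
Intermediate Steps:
F(S) = -⅔ + S/6 (F(S) = ((-4 + S)/(-1 + 2))/6 = ((-4 + S)/1)/6 = ((-4 + S)*1)/6 = (-4 + S)/6 = -⅔ + S/6)
E(r, n) = 2*n² (E(r, n) = n²*2 = 2*n²)
1/(599 + E(F(5), 9)) = 1/(599 + 2*9²) = 1/(599 + 2*81) = 1/(599 + 162) = 1/761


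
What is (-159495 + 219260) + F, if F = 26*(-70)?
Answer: 57945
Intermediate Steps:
F = -1820
(-159495 + 219260) + F = (-159495 + 219260) - 1820 = 59765 - 1820 = 57945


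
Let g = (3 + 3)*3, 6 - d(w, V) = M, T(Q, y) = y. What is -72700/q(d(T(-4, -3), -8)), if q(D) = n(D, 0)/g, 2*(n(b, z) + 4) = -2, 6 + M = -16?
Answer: 261720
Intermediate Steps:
M = -22 (M = -6 - 16 = -22)
n(b, z) = -5 (n(b, z) = -4 + (1/2)*(-2) = -4 - 1 = -5)
d(w, V) = 28 (d(w, V) = 6 - 1*(-22) = 6 + 22 = 28)
g = 18 (g = 6*3 = 18)
q(D) = -5/18
-72700/q(d(T(-4, -3), -8)) = -72700/(-5/18) = -72700*(-18/5) = 261720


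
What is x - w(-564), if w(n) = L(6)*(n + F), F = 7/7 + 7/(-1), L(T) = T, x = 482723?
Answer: 486143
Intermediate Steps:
F = -6 (F = 7*(⅐) + 7*(-1) = 1 - 7 = -6)
w(n) = -36 + 6*n (w(n) = 6*(n - 6) = 6*(-6 + n) = -36 + 6*n)
x - w(-564) = 482723 - (-36 + 6*(-564)) = 482723 - (-36 - 3384) = 482723 - 1*(-3420) = 482723 + 3420 = 486143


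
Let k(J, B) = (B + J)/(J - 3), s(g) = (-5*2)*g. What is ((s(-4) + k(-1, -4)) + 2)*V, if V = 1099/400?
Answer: 190127/1600 ≈ 118.83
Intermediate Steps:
V = 1099/400 (V = 1099*(1/400) = 1099/400 ≈ 2.7475)
s(g) = -10*g
k(J, B) = (B + J)/(-3 + J)
((s(-4) + k(-1, -4)) + 2)*V = ((-10*(-4) + (-4 - 1)/(-3 - 1)) + 2)*(1099/400) = ((40 - 5/(-4)) + 2)*(1099/400) = ((40 - 1/4*(-5)) + 2)*(1099/400) = ((40 + 5/4) + 2)*(1099/400) = (165/4 + 2)*(1099/400) = (173/4)*(1099/400) = 190127/1600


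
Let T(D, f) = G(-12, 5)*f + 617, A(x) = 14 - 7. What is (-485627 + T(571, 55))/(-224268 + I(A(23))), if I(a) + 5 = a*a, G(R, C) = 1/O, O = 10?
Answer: 970009/448448 ≈ 2.1630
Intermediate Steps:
A(x) = 7
G(R, C) = ⅒ (G(R, C) = 1/10 = ⅒)
I(a) = -5 + a² (I(a) = -5 + a*a = -5 + a²)
T(D, f) = 617 + f/10 (T(D, f) = f/10 + 617 = 617 + f/10)
(-485627 + T(571, 55))/(-224268 + I(A(23))) = (-485627 + (617 + (⅒)*55))/(-224268 + (-5 + 7²)) = (-485627 + (617 + 11/2))/(-224268 + (-5 + 49)) = (-485627 + 1245/2)/(-224268 + 44) = -970009/2/(-224224) = -970009/2*(-1/224224) = 970009/448448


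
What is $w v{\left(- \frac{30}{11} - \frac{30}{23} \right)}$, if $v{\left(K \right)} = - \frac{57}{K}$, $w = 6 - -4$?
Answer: $\frac{4807}{34} \approx 141.38$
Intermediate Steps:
$w = 10$ ($w = 6 + 4 = 10$)
$w v{\left(- \frac{30}{11} - \frac{30}{23} \right)} = 10 \left(- \frac{57}{- \frac{30}{11} - \frac{30}{23}}\right) = 10 \left(- \frac{57}{- \frac{1020}{253}}\right) = 10 \left(\left(-57\right) \left(- \frac{253}{1020}\right)\right) = 10 \cdot \frac{4807}{340} = \frac{4807}{34}$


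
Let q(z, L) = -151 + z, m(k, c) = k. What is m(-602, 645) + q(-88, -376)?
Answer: -841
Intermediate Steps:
m(-602, 645) + q(-88, -376) = -602 + (-151 - 88) = -602 - 239 = -841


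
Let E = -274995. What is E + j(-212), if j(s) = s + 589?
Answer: -274618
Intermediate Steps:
j(s) = 589 + s
E + j(-212) = -274995 + (589 - 212) = -274995 + 377 = -274618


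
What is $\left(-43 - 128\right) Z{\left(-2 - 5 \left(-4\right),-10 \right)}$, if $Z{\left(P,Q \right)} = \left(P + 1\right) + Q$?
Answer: $-1539$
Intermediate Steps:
$Z{\left(P,Q \right)} = 1 + P + Q$ ($Z{\left(P,Q \right)} = \left(1 + P\right) + Q = 1 + P + Q$)
$\left(-43 - 128\right) Z{\left(-2 - 5 \left(-4\right),-10 \right)} = \left(-43 - 128\right) \left(1 - \left(2 + 5 \left(-4\right)\right) - 10\right) = - 171 \left(1 - -18 - 10\right) = - 171 \left(1 + \left(-2 + 20\right) - 10\right) = - 171 \left(1 + 18 - 10\right) = \left(-171\right) 9 = -1539$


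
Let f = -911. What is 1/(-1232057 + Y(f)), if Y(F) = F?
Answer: -1/1232968 ≈ -8.1105e-7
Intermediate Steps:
1/(-1232057 + Y(f)) = 1/(-1232057 - 911) = 1/(-1232968) = -1/1232968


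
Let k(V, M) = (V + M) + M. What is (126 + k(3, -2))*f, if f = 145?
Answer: 18125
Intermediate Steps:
k(V, M) = V + 2*M (k(V, M) = (M + V) + M = V + 2*M)
(126 + k(3, -2))*f = (126 + (3 + 2*(-2)))*145 = (126 + (3 - 4))*145 = (126 - 1)*145 = 125*145 = 18125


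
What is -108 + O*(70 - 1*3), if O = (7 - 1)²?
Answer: 2304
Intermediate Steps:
O = 36 (O = 6² = 36)
-108 + O*(70 - 1*3) = -108 + 36*(70 - 1*3) = -108 + 36*(70 - 3) = -108 + 36*67 = -108 + 2412 = 2304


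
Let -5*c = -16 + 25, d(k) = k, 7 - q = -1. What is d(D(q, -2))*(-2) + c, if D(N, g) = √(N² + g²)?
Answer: -9/5 - 4*√17 ≈ -18.292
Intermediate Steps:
q = 8 (q = 7 - 1*(-1) = 7 + 1 = 8)
c = -9/5 (c = -(-16 + 25)/5 = -⅕*9 = -9/5 ≈ -1.8000)
d(D(q, -2))*(-2) + c = √(8² + (-2)²)*(-2) - 9/5 = √(64 + 4)*(-2) - 9/5 = √68*(-2) - 9/5 = (2*√17)*(-2) - 9/5 = -4*√17 - 9/5 = -9/5 - 4*√17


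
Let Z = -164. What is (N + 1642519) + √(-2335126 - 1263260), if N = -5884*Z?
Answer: 2607495 + I*√3598386 ≈ 2.6075e+6 + 1896.9*I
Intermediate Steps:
N = 964976 (N = -5884*(-164) = 964976)
(N + 1642519) + √(-2335126 - 1263260) = (964976 + 1642519) + √(-2335126 - 1263260) = 2607495 + √(-3598386) = 2607495 + I*√3598386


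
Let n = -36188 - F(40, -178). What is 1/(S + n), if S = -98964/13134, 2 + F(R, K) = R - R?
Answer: -2189/79227648 ≈ -2.7629e-5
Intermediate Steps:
F(R, K) = -2 (F(R, K) = -2 + (R - R) = -2 + 0 = -2)
n = -36186 (n = -36188 - 1*(-2) = -36188 + 2 = -36186)
S = -16494/2189 (S = -98964*1/13134 = -16494/2189 ≈ -7.5350)
1/(S + n) = 1/(-16494/2189 - 36186) = 1/(-79227648/2189) = -2189/79227648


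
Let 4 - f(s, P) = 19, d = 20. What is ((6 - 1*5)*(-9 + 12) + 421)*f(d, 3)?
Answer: -6360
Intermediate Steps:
f(s, P) = -15 (f(s, P) = 4 - 1*19 = 4 - 19 = -15)
((6 - 1*5)*(-9 + 12) + 421)*f(d, 3) = ((6 - 1*5)*(-9 + 12) + 421)*(-15) = ((6 - 5)*3 + 421)*(-15) = (1*3 + 421)*(-15) = (3 + 421)*(-15) = 424*(-15) = -6360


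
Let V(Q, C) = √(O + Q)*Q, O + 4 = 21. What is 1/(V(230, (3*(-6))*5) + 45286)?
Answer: 22643/1018877748 - 115*√247/1018877748 ≈ 2.0450e-5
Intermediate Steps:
O = 17 (O = -4 + 21 = 17)
V(Q, C) = Q*√(17 + Q) (V(Q, C) = √(17 + Q)*Q = Q*√(17 + Q))
1/(V(230, (3*(-6))*5) + 45286) = 1/(230*√(17 + 230) + 45286) = 1/(230*√247 + 45286) = 1/(45286 + 230*√247)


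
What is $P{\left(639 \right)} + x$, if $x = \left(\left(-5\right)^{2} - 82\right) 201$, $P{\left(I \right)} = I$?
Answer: $-10818$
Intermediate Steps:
$x = -11457$ ($x = \left(25 - 82\right) 201 = \left(-57\right) 201 = -11457$)
$P{\left(639 \right)} + x = 639 - 11457 = -10818$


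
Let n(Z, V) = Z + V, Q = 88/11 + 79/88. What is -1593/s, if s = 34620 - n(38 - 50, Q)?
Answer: -15576/338537 ≈ -0.046010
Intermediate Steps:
Q = 783/88 (Q = 88*(1/11) + 79*(1/88) = 8 + 79/88 = 783/88 ≈ 8.8977)
n(Z, V) = V + Z
s = 3046833/88 (s = 34620 - (783/88 + (38 - 50)) = 34620 - (783/88 - 12) = 34620 - 1*(-273/88) = 34620 + 273/88 = 3046833/88 ≈ 34623.)
-1593/s = -1593/3046833/88 = -1593*88/3046833 = -15576/338537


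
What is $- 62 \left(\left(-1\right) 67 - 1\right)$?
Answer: $4216$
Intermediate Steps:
$- 62 \left(\left(-1\right) 67 - 1\right) = - 62 \left(-67 - 1\right) = \left(-62\right) \left(-68\right) = 4216$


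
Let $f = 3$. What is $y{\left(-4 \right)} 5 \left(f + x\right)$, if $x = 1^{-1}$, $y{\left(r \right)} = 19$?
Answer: $380$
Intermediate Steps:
$x = 1$
$y{\left(-4 \right)} 5 \left(f + x\right) = 19 \cdot 5 \left(3 + 1\right) = 19 \cdot 5 \cdot 4 = 19 \cdot 20 = 380$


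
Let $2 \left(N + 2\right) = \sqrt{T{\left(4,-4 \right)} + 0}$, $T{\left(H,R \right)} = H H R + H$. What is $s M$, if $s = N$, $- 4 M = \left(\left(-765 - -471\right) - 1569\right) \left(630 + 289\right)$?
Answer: $- \frac{1712097}{2} + \frac{1712097 i \sqrt{15}}{4} \approx -8.5605 \cdot 10^{5} + 1.6577 \cdot 10^{6} i$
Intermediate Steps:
$T{\left(H,R \right)} = H + R H^{2}$ ($T{\left(H,R \right)} = H^{2} R + H = R H^{2} + H = H + R H^{2}$)
$N = -2 + i \sqrt{15}$ ($N = -2 + \frac{\sqrt{4 \left(1 + 4 \left(-4\right)\right) + 0}}{2} = -2 + \frac{\sqrt{4 \left(1 - 16\right) + 0}}{2} = -2 + \frac{\sqrt{4 \left(-15\right) + 0}}{2} = -2 + \frac{\sqrt{-60 + 0}}{2} = -2 + \frac{\sqrt{-60}}{2} = -2 + \frac{2 i \sqrt{15}}{2} = -2 + i \sqrt{15} \approx -2.0 + 3.873 i$)
$M = \frac{1712097}{4}$ ($M = - \frac{\left(\left(-765 - -471\right) - 1569\right) \left(630 + 289\right)}{4} = - \frac{\left(\left(-765 + 471\right) - 1569\right) 919}{4} = - \frac{\left(-294 - 1569\right) 919}{4} = - \frac{\left(-1863\right) 919}{4} = \left(- \frac{1}{4}\right) \left(-1712097\right) = \frac{1712097}{4} \approx 4.2802 \cdot 10^{5}$)
$s = -2 + i \sqrt{15} \approx -2.0 + 3.873 i$
$s M = \left(-2 + i \sqrt{15}\right) \frac{1712097}{4} = - \frac{1712097}{2} + \frac{1712097 i \sqrt{15}}{4}$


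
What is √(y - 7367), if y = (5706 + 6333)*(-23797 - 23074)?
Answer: 2*I*√141071834 ≈ 23755.0*I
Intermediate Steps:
y = -564279969 (y = 12039*(-46871) = -564279969)
√(y - 7367) = √(-564279969 - 7367) = √(-564287336) = 2*I*√141071834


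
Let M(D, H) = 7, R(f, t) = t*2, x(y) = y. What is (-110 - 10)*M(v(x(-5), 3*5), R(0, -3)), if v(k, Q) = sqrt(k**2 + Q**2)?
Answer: -840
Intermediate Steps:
v(k, Q) = sqrt(Q**2 + k**2)
R(f, t) = 2*t
(-110 - 10)*M(v(x(-5), 3*5), R(0, -3)) = (-110 - 10)*7 = -120*7 = -840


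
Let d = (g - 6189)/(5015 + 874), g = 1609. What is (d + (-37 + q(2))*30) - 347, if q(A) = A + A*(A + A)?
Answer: -6818153/5889 ≈ -1157.8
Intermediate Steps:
q(A) = A + 2*A² (q(A) = A + A*(2*A) = A + 2*A²)
d = -4580/5889 (d = (1609 - 6189)/(5015 + 874) = -4580/5889 ≈ -0.77772)
(d + (-37 + q(2))*30) - 347 = (-4580/5889 + (-37 + 2*(1 + 2*2))*30) - 347 = (-4580/5889 + (-37 + 2*(1 + 4))*30) - 347 = (-4580/5889 + (-37 + 2*5)*30) - 347 = (-4580/5889 + (-37 + 10)*30) - 347 = (-4580/5889 - 27*30) - 347 = (-4580/5889 - 810) - 347 = -4774670/5889 - 347 = -6818153/5889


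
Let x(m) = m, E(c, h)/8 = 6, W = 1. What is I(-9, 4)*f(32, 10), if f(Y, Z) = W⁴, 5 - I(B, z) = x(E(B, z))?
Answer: -43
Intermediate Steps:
E(c, h) = 48 (E(c, h) = 8*6 = 48)
I(B, z) = -43 (I(B, z) = 5 - 1*48 = 5 - 48 = -43)
f(Y, Z) = 1 (f(Y, Z) = 1⁴ = 1)
I(-9, 4)*f(32, 10) = -43*1 = -43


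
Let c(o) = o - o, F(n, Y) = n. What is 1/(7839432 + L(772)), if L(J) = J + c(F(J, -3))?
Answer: 1/7840204 ≈ 1.2755e-7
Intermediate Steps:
c(o) = 0
L(J) = J (L(J) = J + 0 = J)
1/(7839432 + L(772)) = 1/(7839432 + 772) = 1/7840204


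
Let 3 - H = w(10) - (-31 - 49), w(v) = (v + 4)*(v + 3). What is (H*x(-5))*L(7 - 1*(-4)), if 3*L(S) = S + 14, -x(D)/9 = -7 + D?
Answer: -233100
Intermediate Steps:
x(D) = 63 - 9*D (x(D) = -9*(-7 + D) = 63 - 9*D)
L(S) = 14/3 + S/3 (L(S) = (S + 14)/3 = (14 + S)/3 = 14/3 + S/3)
w(v) = (3 + v)*(4 + v) (w(v) = (4 + v)*(3 + v) = (3 + v)*(4 + v))
H = -259 (H = 3 - ((12 + 10**2 + 7*10) - (-31 - 49)) = 3 - ((12 + 100 + 70) - 1*(-80)) = 3 - (182 + 80) = 3 - 1*262 = 3 - 262 = -259)
(H*x(-5))*L(7 - 1*(-4)) = (-259*(63 - 9*(-5)))*(14/3 + (7 - 1*(-4))/3) = (-259*(63 + 45))*(14/3 + (7 + 4)/3) = (-259*108)*(14/3 + (1/3)*11) = -27972*(14/3 + 11/3) = -27972*25/3 = -233100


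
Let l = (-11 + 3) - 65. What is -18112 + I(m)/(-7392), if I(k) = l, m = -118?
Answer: -133883831/7392 ≈ -18112.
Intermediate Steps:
l = -73 (l = -8 - 65 = -73)
I(k) = -73
-18112 + I(m)/(-7392) = -18112 - 73/(-7392) = -18112 - 73*(-1/7392) = -18112 + 73/7392 = -133883831/7392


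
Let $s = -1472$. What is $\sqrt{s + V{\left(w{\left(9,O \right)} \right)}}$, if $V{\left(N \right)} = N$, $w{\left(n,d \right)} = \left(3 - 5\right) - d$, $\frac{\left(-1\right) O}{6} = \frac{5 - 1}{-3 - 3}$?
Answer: $i \sqrt{1478} \approx 38.445 i$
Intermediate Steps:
$O = 4$ ($O = - 6 \frac{5 - 1}{-3 - 3} = - 6 \frac{4}{-6} = - 6 \cdot 4 \left(- \frac{1}{6}\right) = \left(-6\right) \left(- \frac{2}{3}\right) = 4$)
$w{\left(n,d \right)} = -2 - d$
$\sqrt{s + V{\left(w{\left(9,O \right)} \right)}} = \sqrt{-1472 - 6} = \sqrt{-1478} = i \sqrt{1478}$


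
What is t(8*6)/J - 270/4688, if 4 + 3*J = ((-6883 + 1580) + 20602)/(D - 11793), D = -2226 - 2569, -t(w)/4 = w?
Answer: 7461721929/63796648 ≈ 116.96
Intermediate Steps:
t(w) = -4*w
D = -4795
J = -27217/16588 (J = -4/3 + (((-6883 + 1580) + 20602)/(-4795 - 11793))/3 = -4/3 + ((-5303 + 20602)/(-16588))/3 = -4/3 + (15299*(-1/16588))/3 = -4/3 + (⅓)*(-15299/16588) = -4/3 - 15299/49764 = -27217/16588 ≈ -1.6408)
t(8*6)/J - 270/4688 = (-32*6)/(-27217/16588) - 270/4688 = -4*48*(-16588/27217) - 270*1/4688 = -192*(-16588/27217) - 135/2344 = 3184896/27217 - 135/2344 = 7461721929/63796648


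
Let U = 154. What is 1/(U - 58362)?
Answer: -1/58208 ≈ -1.7180e-5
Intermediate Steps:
1/(U - 58362) = 1/(154 - 58362) = 1/(-58208) = -1/58208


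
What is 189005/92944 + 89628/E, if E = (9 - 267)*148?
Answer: -1253849/3996592 ≈ -0.31373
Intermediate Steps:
E = -38184 (E = -258*148 = -38184)
189005/92944 + 89628/E = 189005/92944 + 89628/(-38184) = 189005*(1/92944) + 89628*(-1/38184) = 189005/92944 - 7469/3182 = -1253849/3996592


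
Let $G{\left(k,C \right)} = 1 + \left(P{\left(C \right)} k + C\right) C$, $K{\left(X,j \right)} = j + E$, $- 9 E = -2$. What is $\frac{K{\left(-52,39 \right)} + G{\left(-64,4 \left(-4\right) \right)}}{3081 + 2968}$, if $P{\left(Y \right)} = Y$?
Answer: $- \frac{144790}{54441} \approx -2.6596$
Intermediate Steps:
$E = \frac{2}{9}$ ($E = \left(- \frac{1}{9}\right) \left(-2\right) = \frac{2}{9} \approx 0.22222$)
$K{\left(X,j \right)} = \frac{2}{9} + j$ ($K{\left(X,j \right)} = j + \frac{2}{9} = \frac{2}{9} + j$)
$G{\left(k,C \right)} = 1 + C \left(C + C k\right)$ ($G{\left(k,C \right)} = 1 + \left(C k + C\right) C = 1 + \left(C + C k\right) C = 1 + C \left(C + C k\right)$)
$\frac{K{\left(-52,39 \right)} + G{\left(-64,4 \left(-4\right) \right)}}{3081 + 2968} = \frac{\left(\frac{2}{9} + 39\right) + \left(1 + \left(4 \left(-4\right)\right)^{2} - 64 \left(4 \left(-4\right)\right)^{2}\right)}{3081 + 2968} = \frac{\frac{353}{9} + \left(1 + \left(-16\right)^{2} - 64 \left(-16\right)^{2}\right)}{6049} = \left(\frac{353}{9} + \left(1 + 256 - 16384\right)\right) \frac{1}{6049} = \left(\frac{353}{9} - 16127\right) \frac{1}{6049} = \left(- \frac{144790}{9}\right) \frac{1}{6049} = - \frac{144790}{54441}$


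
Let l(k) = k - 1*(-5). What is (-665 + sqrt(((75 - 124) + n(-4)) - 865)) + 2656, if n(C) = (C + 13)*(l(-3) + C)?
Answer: 1991 + 2*I*sqrt(233) ≈ 1991.0 + 30.529*I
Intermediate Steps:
l(k) = 5 + k (l(k) = k + 5 = 5 + k)
n(C) = (2 + C)*(13 + C) (n(C) = (C + 13)*((5 - 3) + C) = (13 + C)*(2 + C) = (2 + C)*(13 + C))
(-665 + sqrt(((75 - 124) + n(-4)) - 865)) + 2656 = (-665 + sqrt(((75 - 124) + (26 + (-4)**2 + 15*(-4))) - 865)) + 2656 = (-665 + sqrt((-49 + (26 + 16 - 60)) - 865)) + 2656 = (-665 + sqrt((-49 - 18) - 865)) + 2656 = (-665 + sqrt(-67 - 865)) + 2656 = (-665 + sqrt(-932)) + 2656 = (-665 + 2*I*sqrt(233)) + 2656 = 1991 + 2*I*sqrt(233)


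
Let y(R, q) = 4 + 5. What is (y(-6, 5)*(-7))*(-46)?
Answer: 2898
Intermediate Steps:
y(R, q) = 9
(y(-6, 5)*(-7))*(-46) = (9*(-7))*(-46) = -63*(-46) = 2898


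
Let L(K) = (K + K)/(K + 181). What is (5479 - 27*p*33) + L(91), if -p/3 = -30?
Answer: -10160605/136 ≈ -74710.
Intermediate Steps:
p = 90 (p = -3*(-30) = 90)
L(K) = 2*K/(181 + K) (L(K) = (2*K)/(181 + K) = 2*K/(181 + K))
(5479 - 27*p*33) + L(91) = (5479 - 27*90*33) + 2*91/(181 + 91) = (5479 - 2430*33) + 2*91/272 = (5479 - 80190) + 2*91*(1/272) = -74711 + 91/136 = -10160605/136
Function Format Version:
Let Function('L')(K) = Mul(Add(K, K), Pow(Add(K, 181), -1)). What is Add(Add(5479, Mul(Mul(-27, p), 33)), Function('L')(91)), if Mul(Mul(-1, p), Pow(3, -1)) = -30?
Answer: Rational(-10160605, 136) ≈ -74710.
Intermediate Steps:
p = 90 (p = Mul(-3, -30) = 90)
Function('L')(K) = Mul(2, K, Pow(Add(181, K), -1)) (Function('L')(K) = Mul(Mul(2, K), Pow(Add(181, K), -1)) = Mul(2, K, Pow(Add(181, K), -1)))
Add(Add(5479, Mul(Mul(-27, p), 33)), Function('L')(91)) = Add(Add(5479, Mul(Mul(-27, 90), 33)), Mul(2, 91, Pow(Add(181, 91), -1))) = Add(Add(5479, Mul(-2430, 33)), Mul(2, 91, Pow(272, -1))) = Add(Add(5479, -80190), Mul(2, 91, Rational(1, 272))) = Add(-74711, Rational(91, 136)) = Rational(-10160605, 136)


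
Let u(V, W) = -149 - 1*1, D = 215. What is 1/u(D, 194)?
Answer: -1/150 ≈ -0.0066667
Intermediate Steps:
u(V, W) = -150 (u(V, W) = -149 - 1 = -150)
1/u(D, 194) = 1/(-150) = -1/150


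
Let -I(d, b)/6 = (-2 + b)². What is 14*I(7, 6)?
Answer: -1344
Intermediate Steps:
I(d, b) = -6*(-2 + b)²
14*I(7, 6) = 14*(-6*(-2 + 6)²) = 14*(-6*4²) = 14*(-6*16) = 14*(-96) = -1344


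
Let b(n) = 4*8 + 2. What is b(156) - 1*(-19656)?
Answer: 19690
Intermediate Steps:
b(n) = 34 (b(n) = 32 + 2 = 34)
b(156) - 1*(-19656) = 34 - 1*(-19656) = 34 + 19656 = 19690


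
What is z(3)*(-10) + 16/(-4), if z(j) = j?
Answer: -34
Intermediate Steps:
z(3)*(-10) + 16/(-4) = 3*(-10) + 16/(-4) = -30 + 16*(-1/4) = -30 - 4 = -34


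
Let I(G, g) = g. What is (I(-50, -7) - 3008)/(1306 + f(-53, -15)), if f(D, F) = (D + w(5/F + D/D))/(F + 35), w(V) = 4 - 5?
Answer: -30150/13033 ≈ -2.3134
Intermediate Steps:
w(V) = -1
f(D, F) = (-1 + D)/(35 + F) (f(D, F) = (D - 1)/(F + 35) = (-1 + D)/(35 + F))
(I(-50, -7) - 3008)/(1306 + f(-53, -15)) = (-7 - 3008)/(1306 + (-1 - 53)/(35 - 15)) = -3015/(1306 - 54/20) = -3015/(1306 + (1/20)*(-54)) = -3015/(1306 - 27/10) = -3015/13033/10 = -3015*10/13033 = -30150/13033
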